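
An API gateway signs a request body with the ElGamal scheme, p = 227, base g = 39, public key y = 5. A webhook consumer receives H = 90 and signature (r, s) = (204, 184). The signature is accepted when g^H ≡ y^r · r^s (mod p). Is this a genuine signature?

genuine

Left side g^H mod p:
39^2 = 1521 ≡ 159
39^4 ≡ 159^2 = 25281 ≡ 84
39^8 ≡ 84^2 = 7056 ≡ 19
39^16 ≡ 19^2 = 361 ≡ 134
39^32 ≡ 134^2 = 17956 ≡ 23
39^64 ≡ 23^2 = 529 ≡ 75
90 = 64 + 16 + 8 + 2, so 39^90 ≡ 75·134·19·159 ≡ 27 (mod 227)
Right side y^r · r^s mod p:
5^2 = 25
5^4 ≡ 25^2 = 625 ≡ 171
5^8 ≡ 171^2 = 29241 ≡ 185
5^16 ≡ 185^2 = 34225 ≡ 175
5^32 ≡ 175^2 = 30625 ≡ 207
5^64 ≡ 207^2 = 42849 ≡ 173
5^128 ≡ 173^2 = 29929 ≡ 192
204 = 128 + 64 + 8 + 4, so 5^204 ≡ 192·173·185·171 ≡ 166 (mod 227)
204^2 = 41616 ≡ 75
204^4 ≡ 75^2 = 5625 ≡ 177
204^8 ≡ 177^2 = 31329 ≡ 3
204^16 ≡ 3^2 = 9
204^32 ≡ 9^2 = 81
204^64 ≡ 81^2 = 6561 ≡ 205
204^128 ≡ 205^2 = 42025 ≡ 30
184 = 128 + 32 + 16 + 8, so 204^184 ≡ 30·81·9·3 ≡ 7 (mod 227)
166·7 = 1162 ≡ 27 (mod 227)
27 ≡ 27 (mod 227), so the signature is genuine.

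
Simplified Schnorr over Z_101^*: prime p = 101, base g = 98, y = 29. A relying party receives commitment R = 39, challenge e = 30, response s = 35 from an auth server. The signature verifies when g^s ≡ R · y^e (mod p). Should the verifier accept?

g^s mod p:
Squares mod 101: 98^1≡98, 98^2≡9, 98^4≡81, 98^8≡97, 98^16≡16, 98^32≡54
35 = 32 + 2 + 1, so 98^35 ≡ 54·9·98 ≡ 57 (mod 101)
R · y^e mod p:
Squares mod 101: 29^1≡29, 29^2≡33, 29^4≡79, 29^8≡80, 29^16≡37
30 = 16 + 8 + 4 + 2, so 29^30 ≡ 37·80·79·33 ≡ 17 (mod 101)
39·17 = 663 ≡ 57 (mod 101)
57 ≡ 57 (mod 101); signature holds.

accept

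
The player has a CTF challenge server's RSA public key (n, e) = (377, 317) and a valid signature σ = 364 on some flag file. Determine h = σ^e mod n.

Squares mod 377: σ^1≡364, σ^2≡169, σ^4≡286, σ^8≡364, σ^16≡169, σ^32≡286, σ^64≡364, σ^128≡169, σ^256≡286
317 = 256 + 32 + 16 + 8 + 4 + 1, so σ^317 ≡ 286·286·169·364·286·364 ≡ 169 (mod 377)

169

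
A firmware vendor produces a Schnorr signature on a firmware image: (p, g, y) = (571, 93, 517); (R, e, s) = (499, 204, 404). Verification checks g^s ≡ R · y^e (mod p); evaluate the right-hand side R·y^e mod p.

190

517^2 = 267289 ≡ 61
517^4 ≡ 61^2 = 3721 ≡ 295
517^8 ≡ 295^2 = 87025 ≡ 233
517^16 ≡ 233^2 = 54289 ≡ 44
517^32 ≡ 44^2 = 1936 ≡ 223
517^64 ≡ 223^2 = 49729 ≡ 52
517^128 ≡ 52^2 = 2704 ≡ 420
204 = 128 + 64 + 8 + 4, so 517^204 ≡ 420·52·233·295 ≡ 267 (mod 571)
R · y^e ≡ 499·267 = 133233 ≡ 190 (mod 571)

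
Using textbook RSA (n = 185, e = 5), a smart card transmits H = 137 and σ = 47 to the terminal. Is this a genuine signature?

genuine

Squares mod 185: σ^1≡47, σ^2≡174, σ^4≡121
5 = 4 + 1, so σ^5 ≡ 121·47 ≡ 137 (mod 185)
Since 137 equals the digest 137, verification succeeds.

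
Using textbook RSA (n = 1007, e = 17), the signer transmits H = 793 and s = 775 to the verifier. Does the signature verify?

s^2 ≡ 775^2 = 600625 ≡ 453
s^4 ≡ 453^2 = 205209 ≡ 788
s^8 ≡ 788^2 = 620944 ≡ 632
s^16 ≡ 632^2 = 399424 ≡ 652
17 = 16 + 1, so s^17 ≡ 652·775 ≡ 793 (mod 1007)
s^17 mod 1007 = 793 matches H.

verifies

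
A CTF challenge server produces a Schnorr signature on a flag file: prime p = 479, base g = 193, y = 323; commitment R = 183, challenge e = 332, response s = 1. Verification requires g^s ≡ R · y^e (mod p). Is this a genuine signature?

g^s mod p:
193^1 mod 479 = 193
R · y^e mod p:
Squares mod 479: 323^1≡323, 323^2≡386, 323^4≡27, 323^8≡250, 323^16≡230, 323^32≡210, 323^64≡32, 323^128≡66, 323^256≡45
332 = 256 + 64 + 8 + 4, so 323^332 ≡ 45·32·250·27 ≡ 132 (mod 479)
183·132 = 24156 ≡ 206 (mod 479)
193 ≠ 206; the check fails.

forged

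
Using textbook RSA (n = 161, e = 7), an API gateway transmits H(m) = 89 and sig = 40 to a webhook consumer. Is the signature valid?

valid

sig^2 ≡ 40^2 = 1600 ≡ 151
sig^4 ≡ 151^2 = 22801 ≡ 100
7 = 4 + 2 + 1, so sig^7 ≡ 100·151·40 ≡ 89 (mod 161)
89 = H(m), so the signature checks out.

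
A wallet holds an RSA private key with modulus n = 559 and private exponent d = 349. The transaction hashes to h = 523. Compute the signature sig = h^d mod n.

523

h^349 mod 559 = 523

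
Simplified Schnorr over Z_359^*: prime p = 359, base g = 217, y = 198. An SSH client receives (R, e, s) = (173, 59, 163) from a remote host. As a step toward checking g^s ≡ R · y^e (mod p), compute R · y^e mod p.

214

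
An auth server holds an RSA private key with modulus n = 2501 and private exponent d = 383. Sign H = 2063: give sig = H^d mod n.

H^2 ≡ 2063^2 = 4255969 ≡ 1768
H^4 ≡ 1768^2 = 3125824 ≡ 2075
H^8 ≡ 2075^2 = 4305625 ≡ 1404
H^16 ≡ 1404^2 = 1971216 ≡ 428
H^32 ≡ 428^2 = 183184 ≡ 611
H^64 ≡ 611^2 = 373321 ≡ 672
H^128 ≡ 672^2 = 451584 ≡ 1404
H^256 ≡ 1404^2 = 1971216 ≡ 428
383 = 256 + 64 + 32 + 16 + 8 + 4 + 2 + 1, so H^383 ≡ 428·672·611·428·1404·2075·1768·2063 ≡ 1780 (mod 2501)

1780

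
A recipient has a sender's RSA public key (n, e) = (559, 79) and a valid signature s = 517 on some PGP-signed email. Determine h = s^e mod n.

517

s^2 ≡ 517^2 = 267289 ≡ 87
s^4 ≡ 87^2 = 7569 ≡ 302
s^8 ≡ 302^2 = 91204 ≡ 87
s^16 ≡ 87^2 = 7569 ≡ 302
s^32 ≡ 302^2 = 91204 ≡ 87
s^64 ≡ 87^2 = 7569 ≡ 302
79 = 64 + 8 + 4 + 2 + 1, so s^79 ≡ 302·87·302·87·517 ≡ 517 (mod 559)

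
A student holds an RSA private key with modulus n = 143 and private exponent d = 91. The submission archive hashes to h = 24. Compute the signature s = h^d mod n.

Squares mod 143: h^1≡24, h^2≡4, h^4≡16, h^8≡113, h^16≡42, h^32≡48, h^64≡16
91 = 64 + 16 + 8 + 2 + 1, so h^91 ≡ 16·42·113·4·24 ≡ 2 (mod 143)

2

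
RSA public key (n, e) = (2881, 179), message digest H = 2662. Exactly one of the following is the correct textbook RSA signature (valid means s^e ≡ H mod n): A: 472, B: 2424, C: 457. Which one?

Candidate A: Squares mod 2881: 472^1≡472, 472^2≡947, 472^4≡818, 472^8≡732, 472^16≡2839, 472^32≡1764, 472^64≡216, 472^128≡560; 179 = 128 + 32 + 16 + 2 + 1, so 472^179 ≡ 560·1764·2839·947·472 ≡ 429 (mod 2881)
Candidate B: Squares mod 2881: 2424^1≡2424, 2424^2≡1417, 2424^4≡2713, 2424^8≡2295, 2424^16≡557, 2424^32≡1982, 2424^64≡1521, 2424^128≡2879; 179 = 128 + 32 + 16 + 2 + 1, so 2424^179 ≡ 2879·1982·557·1417·2424 ≡ 219 (mod 2881)
Candidate C: Squares mod 2881: 457^1≡457, 457^2≡1417, 457^4≡2713, 457^8≡2295, 457^16≡557, 457^32≡1982, 457^64≡1521, 457^128≡2879; 179 = 128 + 32 + 16 + 2 + 1, so 457^179 ≡ 2879·1982·557·1417·457 ≡ 2662 (mod 2881)
  → matches H = 2662

C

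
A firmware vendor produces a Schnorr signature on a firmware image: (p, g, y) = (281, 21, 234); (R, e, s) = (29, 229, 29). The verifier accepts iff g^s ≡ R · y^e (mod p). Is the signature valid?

invalid

g^s mod p:
21^2 = 441 ≡ 160
21^4 ≡ 160^2 = 25600 ≡ 29
21^8 ≡ 29^2 = 841 ≡ 279
21^16 ≡ 279^2 = 77841 ≡ 4
29 = 16 + 8 + 4 + 1, so 21^29 ≡ 4·279·29·21 ≡ 186 (mod 281)
R · y^e mod p:
234^2 = 54756 ≡ 242
234^4 ≡ 242^2 = 58564 ≡ 116
234^8 ≡ 116^2 = 13456 ≡ 249
234^16 ≡ 249^2 = 62001 ≡ 181
234^32 ≡ 181^2 = 32761 ≡ 165
234^64 ≡ 165^2 = 27225 ≡ 249
234^128 ≡ 249^2 = 62001 ≡ 181
229 = 128 + 64 + 32 + 4 + 1, so 234^229 ≡ 181·249·165·116·234 ≡ 168 (mod 281)
29·168 = 4872 ≡ 95 (mod 281)
186 ≠ 95; the check fails.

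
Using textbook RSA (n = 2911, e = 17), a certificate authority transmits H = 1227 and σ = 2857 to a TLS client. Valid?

σ^2 ≡ 2857^2 = 8162449 ≡ 5
σ^4 ≡ 5^2 = 25
σ^8 ≡ 25^2 = 625
σ^16 ≡ 625^2 = 390625 ≡ 551
17 = 16 + 1, so σ^17 ≡ 551·2857 ≡ 2267 (mod 2911)
σ^17 mod 2911 = 2267, but H = 1227.

no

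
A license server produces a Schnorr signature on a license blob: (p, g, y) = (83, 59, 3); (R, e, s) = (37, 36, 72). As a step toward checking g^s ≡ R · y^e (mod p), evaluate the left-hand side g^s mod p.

63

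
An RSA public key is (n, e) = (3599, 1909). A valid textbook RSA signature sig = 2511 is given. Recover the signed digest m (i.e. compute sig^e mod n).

sig^2 ≡ 2511^2 = 6305121 ≡ 3272
sig^4 ≡ 3272^2 = 10705984 ≡ 2558
sig^8 ≡ 2558^2 = 6543364 ≡ 382
sig^16 ≡ 382^2 = 145924 ≡ 1964
sig^32 ≡ 1964^2 = 3857296 ≡ 2767
sig^64 ≡ 2767^2 = 7656289 ≡ 1216
sig^128 ≡ 1216^2 = 1478656 ≡ 3066
sig^256 ≡ 3066^2 = 9400356 ≡ 3367
sig^512 ≡ 3367^2 = 11336689 ≡ 3438
sig^1024 ≡ 3438^2 = 11819844 ≡ 728
1909 = 1024 + 512 + 256 + 64 + 32 + 16 + 4 + 1, so sig^1909 ≡ 728·3438·3367·1216·2767·1964·2558·2511 ≡ 1176 (mod 3599)

1176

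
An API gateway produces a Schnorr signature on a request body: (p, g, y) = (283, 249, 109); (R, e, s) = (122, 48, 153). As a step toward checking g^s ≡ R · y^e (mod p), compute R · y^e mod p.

132

109^2 = 11881 ≡ 278
109^4 ≡ 278^2 = 77284 ≡ 25
109^8 ≡ 25^2 = 625 ≡ 59
109^16 ≡ 59^2 = 3481 ≡ 85
109^32 ≡ 85^2 = 7225 ≡ 150
48 = 32 + 16, so 109^48 ≡ 150·85 ≡ 15 (mod 283)
R · y^e ≡ 122·15 = 1830 ≡ 132 (mod 283)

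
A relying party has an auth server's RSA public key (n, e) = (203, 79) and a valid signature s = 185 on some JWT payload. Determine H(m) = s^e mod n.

143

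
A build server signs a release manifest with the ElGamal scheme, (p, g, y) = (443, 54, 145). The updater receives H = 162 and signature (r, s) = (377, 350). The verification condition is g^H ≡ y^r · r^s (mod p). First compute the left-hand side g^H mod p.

138

54^2 = 2916 ≡ 258
54^4 ≡ 258^2 = 66564 ≡ 114
54^8 ≡ 114^2 = 12996 ≡ 149
54^16 ≡ 149^2 = 22201 ≡ 51
54^32 ≡ 51^2 = 2601 ≡ 386
54^64 ≡ 386^2 = 148996 ≡ 148
54^128 ≡ 148^2 = 21904 ≡ 197
162 = 128 + 32 + 2, so 54^162 ≡ 197·386·258 ≡ 138 (mod 443)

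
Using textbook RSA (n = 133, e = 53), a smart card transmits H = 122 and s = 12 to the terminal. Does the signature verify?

s^2 ≡ 12^2 = 144 ≡ 11
s^4 ≡ 11^2 = 121
s^8 ≡ 121^2 = 14641 ≡ 11
s^16 ≡ 11^2 = 121
s^32 ≡ 121^2 = 14641 ≡ 11
53 = 32 + 16 + 4 + 1, so s^53 ≡ 11·121·121·12 ≡ 122 (mod 133)
Since 122 equals the digest 122, verification succeeds.

verifies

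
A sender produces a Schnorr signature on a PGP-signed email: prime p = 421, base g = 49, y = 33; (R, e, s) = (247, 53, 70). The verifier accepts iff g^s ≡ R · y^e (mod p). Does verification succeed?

g^s mod p:
Squares mod 421: 49^1≡49, 49^2≡296, 49^4≡48, 49^8≡199, 49^16≡27, 49^32≡308, 49^64≡139
70 = 64 + 4 + 2, so 49^70 ≡ 139·48·296 ≡ 1 (mod 421)
R · y^e mod p:
Squares mod 421: 33^1≡33, 33^2≡247, 33^4≡385, 33^8≡33, 33^16≡247, 33^32≡385
53 = 32 + 16 + 4 + 1, so 33^53 ≡ 385·247·385·33 ≡ 385 (mod 421)
247·385 = 95095 ≡ 370 (mod 421)
1 ≠ 370; the check fails.

fails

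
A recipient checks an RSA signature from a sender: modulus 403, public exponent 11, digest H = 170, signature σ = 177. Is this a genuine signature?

Squares mod 403: σ^1≡177, σ^2≡298, σ^4≡144, σ^8≡183
11 = 8 + 2 + 1, so σ^11 ≡ 183·298·177 ≡ 265 (mod 403)
265 ≠ 170, so verification fails.

forged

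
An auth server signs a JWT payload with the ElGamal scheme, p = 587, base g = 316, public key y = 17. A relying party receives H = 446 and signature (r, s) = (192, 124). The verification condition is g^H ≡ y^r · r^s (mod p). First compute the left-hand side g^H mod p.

163

Squares mod 587: 316^1≡316, 316^2≡66, 316^4≡247, 316^8≡548, 316^16≡347, 316^32≡74, 316^64≡193, 316^128≡268, 316^256≡210
446 = 256 + 128 + 32 + 16 + 8 + 4 + 2, so 316^446 ≡ 210·268·74·347·548·247·66 ≡ 163 (mod 587)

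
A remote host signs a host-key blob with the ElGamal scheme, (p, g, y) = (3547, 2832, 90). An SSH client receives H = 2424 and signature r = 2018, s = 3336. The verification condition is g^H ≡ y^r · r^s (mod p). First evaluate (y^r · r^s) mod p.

90^2018 mod 3547 = 2054
2018^3336 mod 3547 = 3173
y^r · r^s ≡ 2054·3173 = 6517342 ≡ 1503 (mod 3547)

1503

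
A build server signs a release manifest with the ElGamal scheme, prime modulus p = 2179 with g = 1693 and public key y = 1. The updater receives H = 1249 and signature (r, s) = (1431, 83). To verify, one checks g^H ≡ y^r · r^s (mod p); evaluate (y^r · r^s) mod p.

164

Squares mod 2179: 1^1≡1, 1^2≡1, 1^4≡1, 1^8≡1, 1^16≡1, 1^32≡1, 1^64≡1, 1^128≡1, 1^256≡1, 1^512≡1, 1^1024≡1
1431 = 1024 + 256 + 128 + 16 + 4 + 2 + 1, so 1^1431 ≡ 1·1·1·1·1·1·1 ≡ 1 (mod 2179)
Squares mod 2179: 1431^1≡1431, 1431^2≡1680, 1431^4≡595, 1431^8≡1027, 1431^16≡93, 1431^32≡2112, 1431^64≡131
83 = 64 + 16 + 2 + 1, so 1431^83 ≡ 131·93·1680·1431 ≡ 164 (mod 2179)
y^r · r^s ≡ 1·164 = 164 ≡ 164 (mod 2179)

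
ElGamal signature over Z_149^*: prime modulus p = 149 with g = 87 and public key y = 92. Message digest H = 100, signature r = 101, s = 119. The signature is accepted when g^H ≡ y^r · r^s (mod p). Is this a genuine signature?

Left side g^H mod p:
87^100 mod 149 = 123
Right side y^r · r^s mod p:
92^101 mod 149 = 72
101^119 mod 149 = 70
72·70 = 5040 ≡ 123 (mod 149)
123 ≡ 123 (mod 149), so the signature is genuine.

genuine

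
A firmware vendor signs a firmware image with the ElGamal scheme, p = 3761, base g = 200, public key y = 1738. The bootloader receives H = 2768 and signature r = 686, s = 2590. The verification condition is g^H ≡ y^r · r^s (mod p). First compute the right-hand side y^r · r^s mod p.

1320

1738^2 = 3020644 ≡ 561
1738^4 ≡ 561^2 = 314721 ≡ 2558
1738^8 ≡ 2558^2 = 6543364 ≡ 2985
1738^16 ≡ 2985^2 = 8910225 ≡ 416
1738^32 ≡ 416^2 = 173056 ≡ 50
1738^64 ≡ 50^2 = 2500
1738^128 ≡ 2500^2 = 6250000 ≡ 2979
1738^256 ≡ 2979^2 = 8874441 ≡ 2242
1738^512 ≡ 2242^2 = 5026564 ≡ 1868
686 = 512 + 128 + 32 + 8 + 4 + 2, so 1738^686 ≡ 1868·2979·50·2985·2558·561 ≡ 2280 (mod 3761)
686^2 = 470596 ≡ 471
686^4 ≡ 471^2 = 221841 ≡ 3703
686^8 ≡ 3703^2 = 13712209 ≡ 3364
686^16 ≡ 3364^2 = 11316496 ≡ 3408
686^32 ≡ 3408^2 = 11614464 ≡ 496
686^64 ≡ 496^2 = 246016 ≡ 1551
686^128 ≡ 1551^2 = 2405601 ≡ 2322
686^256 ≡ 2322^2 = 5391684 ≡ 2171
686^512 ≡ 2171^2 = 4713241 ≡ 708
686^1024 ≡ 708^2 = 501264 ≡ 1051
686^2048 ≡ 1051^2 = 1104601 ≡ 2628
2590 = 2048 + 512 + 16 + 8 + 4 + 2, so 686^2590 ≡ 2628·708·3408·3364·3703·471 ≡ 2178 (mod 3761)
y^r · r^s ≡ 2280·2178 = 4965840 ≡ 1320 (mod 3761)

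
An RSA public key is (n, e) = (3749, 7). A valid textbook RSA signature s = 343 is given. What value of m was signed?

s^2 ≡ 343^2 = 117649 ≡ 1430
s^4 ≡ 1430^2 = 2044900 ≡ 1695
7 = 4 + 2 + 1, so s^7 ≡ 1695·1430·343 ≡ 2310 (mod 3749)

2310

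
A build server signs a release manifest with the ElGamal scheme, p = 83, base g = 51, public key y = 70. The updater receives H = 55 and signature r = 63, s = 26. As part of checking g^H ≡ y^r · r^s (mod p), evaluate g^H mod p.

63

Squares mod 83: 51^1≡51, 51^2≡28, 51^4≡37, 51^8≡41, 51^16≡21, 51^32≡26
55 = 32 + 16 + 4 + 2 + 1, so 51^55 ≡ 26·21·37·28·51 ≡ 63 (mod 83)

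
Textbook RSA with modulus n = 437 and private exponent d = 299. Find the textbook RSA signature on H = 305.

381

H^2 ≡ 305^2 = 93025 ≡ 381
H^4 ≡ 381^2 = 145161 ≡ 77
H^8 ≡ 77^2 = 5929 ≡ 248
H^16 ≡ 248^2 = 61504 ≡ 324
H^32 ≡ 324^2 = 104976 ≡ 96
H^64 ≡ 96^2 = 9216 ≡ 39
H^128 ≡ 39^2 = 1521 ≡ 210
H^256 ≡ 210^2 = 44100 ≡ 400
299 = 256 + 32 + 8 + 2 + 1, so H^299 ≡ 400·96·248·381·305 ≡ 381 (mod 437)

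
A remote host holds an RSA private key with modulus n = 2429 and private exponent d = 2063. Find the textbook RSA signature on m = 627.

1465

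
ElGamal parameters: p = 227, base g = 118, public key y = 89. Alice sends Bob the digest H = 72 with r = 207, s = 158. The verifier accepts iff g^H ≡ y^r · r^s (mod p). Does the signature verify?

does not verify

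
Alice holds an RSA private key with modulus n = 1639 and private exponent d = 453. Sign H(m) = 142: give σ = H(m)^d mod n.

659

(H(m))^2 ≡ 142^2 = 20164 ≡ 496
(H(m))^4 ≡ 496^2 = 246016 ≡ 166
(H(m))^8 ≡ 166^2 = 27556 ≡ 1332
(H(m))^16 ≡ 1332^2 = 1774224 ≡ 826
(H(m))^32 ≡ 826^2 = 682276 ≡ 452
(H(m))^64 ≡ 452^2 = 204304 ≡ 1068
(H(m))^128 ≡ 1068^2 = 1140624 ≡ 1519
(H(m))^256 ≡ 1519^2 = 2307361 ≡ 1288
453 = 256 + 128 + 64 + 4 + 1, so (H(m))^453 ≡ 1288·1519·1068·166·142 ≡ 659 (mod 1639)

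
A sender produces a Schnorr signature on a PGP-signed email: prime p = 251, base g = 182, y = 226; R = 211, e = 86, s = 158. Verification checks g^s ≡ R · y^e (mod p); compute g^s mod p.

80

182^2 = 33124 ≡ 243
182^4 ≡ 243^2 = 59049 ≡ 64
182^8 ≡ 64^2 = 4096 ≡ 80
182^16 ≡ 80^2 = 6400 ≡ 125
182^32 ≡ 125^2 = 15625 ≡ 63
182^64 ≡ 63^2 = 3969 ≡ 204
182^128 ≡ 204^2 = 41616 ≡ 201
158 = 128 + 16 + 8 + 4 + 2, so 182^158 ≡ 201·125·80·64·243 ≡ 80 (mod 251)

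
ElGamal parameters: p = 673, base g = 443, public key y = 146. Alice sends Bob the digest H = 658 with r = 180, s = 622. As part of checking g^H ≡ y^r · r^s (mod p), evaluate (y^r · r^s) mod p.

146^180 mod 673 = 636
180^622 mod 673 = 457
y^r · r^s ≡ 636·457 = 290652 ≡ 589 (mod 673)

589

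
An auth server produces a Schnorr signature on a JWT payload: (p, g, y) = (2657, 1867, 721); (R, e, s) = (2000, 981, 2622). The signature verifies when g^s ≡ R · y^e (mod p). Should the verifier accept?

reject

g^s mod p:
1867^2 = 3485689 ≡ 2362
1867^4 ≡ 2362^2 = 5579044 ≡ 2001
1867^8 ≡ 2001^2 = 4004001 ≡ 2559
1867^16 ≡ 2559^2 = 6548481 ≡ 1633
1867^32 ≡ 1633^2 = 2666689 ≡ 1718
1867^64 ≡ 1718^2 = 2951524 ≡ 2254
1867^128 ≡ 2254^2 = 5080516 ≡ 332
1867^256 ≡ 332^2 = 110224 ≡ 1287
1867^512 ≡ 1287^2 = 1656369 ≡ 1058
1867^1024 ≡ 1058^2 = 1119364 ≡ 767
1867^2048 ≡ 767^2 = 588289 ≡ 1092
2622 = 2048 + 512 + 32 + 16 + 8 + 4 + 2, so 1867^2622 ≡ 1092·1058·1718·1633·2559·2001·2362 ≡ 2084 (mod 2657)
R · y^e mod p:
721^2 = 519841 ≡ 1726
721^4 ≡ 1726^2 = 2979076 ≡ 579
721^8 ≡ 579^2 = 335241 ≡ 459
721^16 ≡ 459^2 = 210681 ≡ 778
721^32 ≡ 778^2 = 605284 ≡ 2145
721^64 ≡ 2145^2 = 4601025 ≡ 1758
721^128 ≡ 1758^2 = 3090564 ≡ 473
721^256 ≡ 473^2 = 223729 ≡ 541
721^512 ≡ 541^2 = 292681 ≡ 411
981 = 512 + 256 + 128 + 64 + 16 + 4 + 1, so 721^981 ≡ 411·541·473·1758·778·579·721 ≡ 2564 (mod 2657)
2000·2564 = 5128000 ≡ 2647 (mod 2657)
2084 ≠ 2647; the check fails.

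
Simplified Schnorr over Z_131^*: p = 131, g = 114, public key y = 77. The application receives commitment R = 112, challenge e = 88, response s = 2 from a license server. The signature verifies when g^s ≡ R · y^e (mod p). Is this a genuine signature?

genuine

g^s mod p:
114^2 = 12996 ≡ 27
R · y^e mod p:
77^2 = 5929 ≡ 34
77^4 ≡ 34^2 = 1156 ≡ 108
77^8 ≡ 108^2 = 11664 ≡ 5
77^16 ≡ 5^2 = 25
77^32 ≡ 25^2 = 625 ≡ 101
77^64 ≡ 101^2 = 10201 ≡ 114
88 = 64 + 16 + 8, so 77^88 ≡ 114·25·5 ≡ 102 (mod 131)
112·102 = 11424 ≡ 27 (mod 131)
27 ≡ 27 (mod 131); signature holds.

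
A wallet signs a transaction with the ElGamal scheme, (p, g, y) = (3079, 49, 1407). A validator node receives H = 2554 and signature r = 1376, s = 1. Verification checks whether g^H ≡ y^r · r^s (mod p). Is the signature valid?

Left side g^H mod p:
Squares mod 3079: 49^1≡49, 49^2≡2401, 49^4≡913, 49^8≡2239, 49^16≡509, 49^32≡445, 49^64≡969, 49^128≡2945, 49^256≡2561, 49^512≡451, 49^1024≡187, 49^2048≡1100
2554 = 2048 + 256 + 128 + 64 + 32 + 16 + 8 + 2, so 49^2554 ≡ 1100·2561·2945·969·445·509·2239·2401 ≡ 1913 (mod 3079)
Right side y^r · r^s mod p:
Squares mod 3079: 1407^1≡1407, 1407^2≡2931, 1407^4≡351, 1407^8≡41, 1407^16≡1681, 1407^32≡2318, 1407^64≡269, 1407^128≡1544, 1407^256≡790, 1407^512≡2142, 1407^1024≡454
1376 = 1024 + 256 + 64 + 32, so 1407^1376 ≡ 454·790·269·2318 ≡ 1913 (mod 3079)
1376^1 mod 3079 = 1376
1913·1376 = 2632288 ≡ 2822 (mod 3079)
1913 ≠ 2822, so verification fails.

invalid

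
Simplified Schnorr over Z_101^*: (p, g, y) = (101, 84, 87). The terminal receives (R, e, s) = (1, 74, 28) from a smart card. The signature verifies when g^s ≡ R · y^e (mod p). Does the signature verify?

g^s mod p:
84^2 = 7056 ≡ 87
84^4 ≡ 87^2 = 7569 ≡ 95
84^8 ≡ 95^2 = 9025 ≡ 36
84^16 ≡ 36^2 = 1296 ≡ 84
28 = 16 + 8 + 4, so 84^28 ≡ 84·36·95 ≡ 36 (mod 101)
R · y^e mod p:
87^2 = 7569 ≡ 95
87^4 ≡ 95^2 = 9025 ≡ 36
87^8 ≡ 36^2 = 1296 ≡ 84
87^16 ≡ 84^2 = 7056 ≡ 87
87^32 ≡ 87^2 = 7569 ≡ 95
87^64 ≡ 95^2 = 9025 ≡ 36
74 = 64 + 8 + 2, so 87^74 ≡ 36·84·95 ≡ 36 (mod 101)
1·36 = 36 ≡ 36 (mod 101)
36 ≡ 36 (mod 101); signature holds.

verifies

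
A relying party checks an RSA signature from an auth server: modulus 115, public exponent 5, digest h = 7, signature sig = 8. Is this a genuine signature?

forged

Squares mod 115: sig^1≡8, sig^2≡64, sig^4≡71
5 = 4 + 1, so sig^5 ≡ 71·8 ≡ 108 (mod 115)
108 ≠ 7, so verification fails.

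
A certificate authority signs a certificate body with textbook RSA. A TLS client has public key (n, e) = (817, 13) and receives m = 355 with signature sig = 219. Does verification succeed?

Squares mod 817: sig^1≡219, sig^2≡575, sig^4≡557, sig^8≡606
13 = 8 + 4 + 1, so sig^13 ≡ 606·557·219 ≡ 355 (mod 817)
355 = m, so the signature checks out.

passes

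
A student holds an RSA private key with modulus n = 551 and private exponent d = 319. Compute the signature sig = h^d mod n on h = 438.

305

h^2 ≡ 438^2 = 191844 ≡ 96
h^4 ≡ 96^2 = 9216 ≡ 400
h^8 ≡ 400^2 = 160000 ≡ 210
h^16 ≡ 210^2 = 44100 ≡ 20
h^32 ≡ 20^2 = 400
h^64 ≡ 400^2 = 160000 ≡ 210
h^128 ≡ 210^2 = 44100 ≡ 20
h^256 ≡ 20^2 = 400
319 = 256 + 32 + 16 + 8 + 4 + 2 + 1, so h^319 ≡ 400·400·20·210·400·96·438 ≡ 305 (mod 551)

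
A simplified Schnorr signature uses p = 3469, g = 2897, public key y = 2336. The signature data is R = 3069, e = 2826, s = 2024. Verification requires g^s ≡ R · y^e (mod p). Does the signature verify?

g^s mod p:
Squares mod 3469: 2897^1≡2897, 2897^2≡1098, 2897^4≡1861, 2897^8≡1259, 2897^16≡3217, 2897^32≡1062, 2897^64≡419, 2897^128≡2111, 2897^256≡2125, 2897^512≡2456, 2897^1024≡2814
2024 = 1024 + 512 + 256 + 128 + 64 + 32 + 8, so 2897^2024 ≡ 2814·2456·2125·2111·419·1062·1259 ≡ 2138 (mod 3469)
R · y^e mod p:
Squares mod 3469: 2336^1≡2336, 2336^2≡159, 2336^4≡998, 2336^8≡401, 2336^16≡1227, 2336^32≡3452, 2336^64≡289, 2336^128≡265, 2336^256≡845, 2336^512≡2880, 2336^1024≡21, 2336^2048≡441
2826 = 2048 + 512 + 256 + 8 + 2, so 2336^2826 ≡ 441·2880·845·401·159 ≡ 12 (mod 3469)
3069·12 = 36828 ≡ 2138 (mod 3469)
2138 ≡ 2138 (mod 3469); signature holds.

verifies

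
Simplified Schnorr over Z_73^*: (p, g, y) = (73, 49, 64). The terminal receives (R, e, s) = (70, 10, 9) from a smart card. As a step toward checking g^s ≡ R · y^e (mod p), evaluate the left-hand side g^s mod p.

27

49^2 = 2401 ≡ 65
49^4 ≡ 65^2 = 4225 ≡ 64
49^8 ≡ 64^2 = 4096 ≡ 8
9 = 8 + 1, so 49^9 ≡ 8·49 ≡ 27 (mod 73)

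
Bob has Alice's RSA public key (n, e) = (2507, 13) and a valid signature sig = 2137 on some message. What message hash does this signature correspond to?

sig^2 ≡ 2137^2 = 4566769 ≡ 1522
sig^4 ≡ 1522^2 = 2316484 ≡ 16
sig^8 ≡ 16^2 = 256
13 = 8 + 4 + 1, so sig^13 ≡ 256·16·2137 ≡ 1215 (mod 2507)

1215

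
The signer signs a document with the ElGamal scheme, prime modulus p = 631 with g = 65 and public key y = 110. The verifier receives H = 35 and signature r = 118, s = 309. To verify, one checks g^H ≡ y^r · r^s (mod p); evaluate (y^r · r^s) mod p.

146

110^2 = 12100 ≡ 111
110^4 ≡ 111^2 = 12321 ≡ 332
110^8 ≡ 332^2 = 110224 ≡ 430
110^16 ≡ 430^2 = 184900 ≡ 17
110^32 ≡ 17^2 = 289
110^64 ≡ 289^2 = 83521 ≡ 229
118 = 64 + 32 + 16 + 4 + 2, so 110^118 ≡ 229·289·17·332·111 ≡ 385 (mod 631)
118^2 = 13924 ≡ 42
118^4 ≡ 42^2 = 1764 ≡ 502
118^8 ≡ 502^2 = 252004 ≡ 235
118^16 ≡ 235^2 = 55225 ≡ 328
118^32 ≡ 328^2 = 107584 ≡ 314
118^64 ≡ 314^2 = 98596 ≡ 160
118^128 ≡ 160^2 = 25600 ≡ 360
118^256 ≡ 360^2 = 129600 ≡ 245
309 = 256 + 32 + 16 + 4 + 1, so 118^309 ≡ 245·314·328·502·118 ≡ 220 (mod 631)
y^r · r^s ≡ 385·220 = 84700 ≡ 146 (mod 631)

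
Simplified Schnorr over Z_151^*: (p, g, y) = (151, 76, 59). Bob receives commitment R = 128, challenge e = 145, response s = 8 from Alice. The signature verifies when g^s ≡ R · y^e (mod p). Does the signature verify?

g^s mod p:
76^2 = 5776 ≡ 38
76^4 ≡ 38^2 = 1444 ≡ 85
76^8 ≡ 85^2 = 7225 ≡ 128
R · y^e mod p:
59^2 = 3481 ≡ 8
59^4 ≡ 8^2 = 64
59^8 ≡ 64^2 = 4096 ≡ 19
59^16 ≡ 19^2 = 361 ≡ 59
59^32 ≡ 59^2 = 3481 ≡ 8
59^64 ≡ 8^2 = 64
59^128 ≡ 64^2 = 4096 ≡ 19
145 = 128 + 16 + 1, so 59^145 ≡ 19·59·59 ≡ 1 (mod 151)
128·1 = 128 ≡ 128 (mod 151)
128 ≡ 128 (mod 151); signature holds.

verifies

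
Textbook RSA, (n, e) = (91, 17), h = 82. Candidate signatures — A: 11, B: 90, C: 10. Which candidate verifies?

C

Candidate A: Squares mod 91: 11^1≡11, 11^2≡30, 11^4≡81, 11^8≡9, 11^16≡81; 17 = 16 + 1, so 11^17 ≡ 81·11 ≡ 72 (mod 91)
Candidate B: Squares mod 91: 90^1≡90, 90^2≡1, 90^4≡1, 90^8≡1, 90^16≡1; 17 = 16 + 1, so 90^17 ≡ 1·90 ≡ 90 (mod 91)
Candidate C: Squares mod 91: 10^1≡10, 10^2≡9, 10^4≡81, 10^8≡9, 10^16≡81; 17 = 16 + 1, so 10^17 ≡ 81·10 ≡ 82 (mod 91)
  → matches h = 82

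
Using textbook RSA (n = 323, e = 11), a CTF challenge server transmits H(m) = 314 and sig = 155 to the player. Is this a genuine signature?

genuine

Squares mod 323: sig^1≡155, sig^2≡123, sig^4≡271, sig^8≡120
11 = 8 + 2 + 1, so sig^11 ≡ 120·123·155 ≡ 314 (mod 323)
Since 314 equals the digest 314, verification succeeds.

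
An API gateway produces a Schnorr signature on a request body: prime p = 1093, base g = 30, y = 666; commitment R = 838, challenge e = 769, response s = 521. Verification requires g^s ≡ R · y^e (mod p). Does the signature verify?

verifies

g^s mod p:
30^521 mod 1093 = 417
R · y^e mod p:
666^769 mod 1093 = 487
838·487 = 408106 ≡ 417 (mod 1093)
417 ≡ 417 (mod 1093); signature holds.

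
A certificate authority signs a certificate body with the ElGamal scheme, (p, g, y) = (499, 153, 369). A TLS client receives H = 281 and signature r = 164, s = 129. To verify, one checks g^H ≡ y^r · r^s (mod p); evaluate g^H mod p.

153^2 = 23409 ≡ 455
153^4 ≡ 455^2 = 207025 ≡ 439
153^8 ≡ 439^2 = 192721 ≡ 107
153^16 ≡ 107^2 = 11449 ≡ 471
153^32 ≡ 471^2 = 221841 ≡ 285
153^64 ≡ 285^2 = 81225 ≡ 387
153^128 ≡ 387^2 = 149769 ≡ 69
153^256 ≡ 69^2 = 4761 ≡ 270
281 = 256 + 16 + 8 + 1, so 153^281 ≡ 270·471·107·153 ≡ 214 (mod 499)

214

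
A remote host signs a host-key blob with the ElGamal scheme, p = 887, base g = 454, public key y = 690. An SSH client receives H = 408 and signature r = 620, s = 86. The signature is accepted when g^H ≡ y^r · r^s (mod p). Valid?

Left side g^H mod p:
Squares mod 887: 454^1≡454, 454^2≡332, 454^4≡236, 454^8≡702, 454^16≡519, 454^32≡600, 454^64≡765, 454^128≡692, 454^256≡771
408 = 256 + 128 + 16 + 8, so 454^408 ≡ 771·692·519·702 ≡ 115 (mod 887)
Right side y^r · r^s mod p:
Squares mod 887: 690^1≡690, 690^2≡668, 690^4≡63, 690^8≡421, 690^16≡728, 690^32≡445, 690^64≡224, 690^128≡504, 690^256≡334, 690^512≡681
620 = 512 + 64 + 32 + 8 + 4, so 690^620 ≡ 681·224·445·421·63 ≡ 836 (mod 887)
Squares mod 887: 620^1≡620, 620^2≡329, 620^4≡27, 620^8≡729, 620^16≡128, 620^32≡418, 620^64≡872
86 = 64 + 16 + 4 + 2, so 620^86 ≡ 872·128·27·329 ≡ 763 (mod 887)
836·763 = 637868 ≡ 115 (mod 887)
115 ≡ 115 (mod 887), so the signature is genuine.

yes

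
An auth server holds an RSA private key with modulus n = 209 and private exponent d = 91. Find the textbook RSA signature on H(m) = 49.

49

(H(m))^2 ≡ 49^2 = 2401 ≡ 102
(H(m))^4 ≡ 102^2 = 10404 ≡ 163
(H(m))^8 ≡ 163^2 = 26569 ≡ 26
(H(m))^16 ≡ 26^2 = 676 ≡ 49
(H(m))^32 ≡ 49^2 = 2401 ≡ 102
(H(m))^64 ≡ 102^2 = 10404 ≡ 163
91 = 64 + 16 + 8 + 2 + 1, so (H(m))^91 ≡ 163·49·26·102·49 ≡ 49 (mod 209)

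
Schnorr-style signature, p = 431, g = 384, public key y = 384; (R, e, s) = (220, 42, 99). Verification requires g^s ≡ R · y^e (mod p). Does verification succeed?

g^s mod p:
Squares mod 431: 384^1≡384, 384^2≡54, 384^4≡330, 384^8≡288, 384^16≡192, 384^32≡229, 384^64≡290
99 = 64 + 32 + 2 + 1, so 384^99 ≡ 290·229·54·384 ≡ 4 (mod 431)
R · y^e mod p:
Squares mod 431: 384^1≡384, 384^2≡54, 384^4≡330, 384^8≡288, 384^16≡192, 384^32≡229
42 = 32 + 8 + 2, so 384^42 ≡ 229·288·54 ≡ 55 (mod 431)
220·55 = 12100 ≡ 32 (mod 431)
4 ≠ 32; the check fails.

fails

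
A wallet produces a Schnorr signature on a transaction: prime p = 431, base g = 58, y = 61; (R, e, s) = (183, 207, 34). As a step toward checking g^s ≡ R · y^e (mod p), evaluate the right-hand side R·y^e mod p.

49

61^2 = 3721 ≡ 273
61^4 ≡ 273^2 = 74529 ≡ 397
61^8 ≡ 397^2 = 157609 ≡ 294
61^16 ≡ 294^2 = 86436 ≡ 236
61^32 ≡ 236^2 = 55696 ≡ 97
61^64 ≡ 97^2 = 9409 ≡ 358
61^128 ≡ 358^2 = 128164 ≡ 157
207 = 128 + 64 + 8 + 4 + 2 + 1, so 61^207 ≡ 157·358·294·397·273·61 ≡ 151 (mod 431)
R · y^e ≡ 183·151 = 27633 ≡ 49 (mod 431)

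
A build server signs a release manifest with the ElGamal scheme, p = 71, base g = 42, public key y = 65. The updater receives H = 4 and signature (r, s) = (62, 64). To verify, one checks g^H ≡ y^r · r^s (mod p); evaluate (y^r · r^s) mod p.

65^2 = 4225 ≡ 36
65^4 ≡ 36^2 = 1296 ≡ 18
65^8 ≡ 18^2 = 324 ≡ 40
65^16 ≡ 40^2 = 1600 ≡ 38
65^32 ≡ 38^2 = 1444 ≡ 24
62 = 32 + 16 + 8 + 4 + 2, so 65^62 ≡ 24·38·40·18·36 ≡ 16 (mod 71)
62^2 = 3844 ≡ 10
62^4 ≡ 10^2 = 100 ≡ 29
62^8 ≡ 29^2 = 841 ≡ 60
62^16 ≡ 60^2 = 3600 ≡ 50
62^32 ≡ 50^2 = 2500 ≡ 15
62^64 ≡ 15^2 = 225 ≡ 12
y^r · r^s ≡ 16·12 = 192 ≡ 50 (mod 71)

50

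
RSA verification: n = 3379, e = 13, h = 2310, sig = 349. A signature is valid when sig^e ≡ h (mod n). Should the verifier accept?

Squares mod 3379: sig^1≡349, sig^2≡157, sig^4≡996, sig^8≡1969
13 = 8 + 4 + 1, so sig^13 ≡ 1969·996·349 ≡ 2310 (mod 3379)
2310 = h, so the signature checks out.

accept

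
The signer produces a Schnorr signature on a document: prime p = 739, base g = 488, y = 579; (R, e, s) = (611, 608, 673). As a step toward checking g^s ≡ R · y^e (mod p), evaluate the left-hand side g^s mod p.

199

Squares mod 739: 488^1≡488, 488^2≡186, 488^4≡602, 488^8≡294, 488^16≡712, 488^32≡729, 488^64≡100, 488^128≡393, 488^256≡737, 488^512≡4
673 = 512 + 128 + 32 + 1, so 488^673 ≡ 4·393·729·488 ≡ 199 (mod 739)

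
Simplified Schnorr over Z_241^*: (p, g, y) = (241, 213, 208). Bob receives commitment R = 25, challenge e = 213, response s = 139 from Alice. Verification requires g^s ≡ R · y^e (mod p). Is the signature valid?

g^s mod p:
213^2 = 45369 ≡ 61
213^4 ≡ 61^2 = 3721 ≡ 106
213^8 ≡ 106^2 = 11236 ≡ 150
213^16 ≡ 150^2 = 22500 ≡ 87
213^32 ≡ 87^2 = 7569 ≡ 98
213^64 ≡ 98^2 = 9604 ≡ 205
213^128 ≡ 205^2 = 42025 ≡ 91
139 = 128 + 8 + 2 + 1, so 213^139 ≡ 91·150·61·213 ≡ 140 (mod 241)
R · y^e mod p:
208^2 = 43264 ≡ 125
208^4 ≡ 125^2 = 15625 ≡ 201
208^8 ≡ 201^2 = 40401 ≡ 154
208^16 ≡ 154^2 = 23716 ≡ 98
208^32 ≡ 98^2 = 9604 ≡ 205
208^64 ≡ 205^2 = 42025 ≡ 91
208^128 ≡ 91^2 = 8281 ≡ 87
213 = 128 + 64 + 16 + 4 + 1, so 208^213 ≡ 87·91·98·201·208 ≡ 124 (mod 241)
25·124 = 3100 ≡ 208 (mod 241)
140 ≠ 208; the check fails.

invalid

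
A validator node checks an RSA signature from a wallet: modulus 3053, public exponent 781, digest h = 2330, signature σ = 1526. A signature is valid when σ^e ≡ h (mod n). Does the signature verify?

Squares mod 3053: σ^1≡1526, σ^2≡2290, σ^4≡2099, σ^8≡322, σ^16≡2935, σ^32≡1712, σ^64≡64, σ^128≡1043, σ^256≡981, σ^512≡666
781 = 512 + 256 + 8 + 4 + 1, so σ^781 ≡ 666·981·322·2099·1526 ≡ 723 (mod 3053)
723 ≠ 2330, so verification fails.

does not verify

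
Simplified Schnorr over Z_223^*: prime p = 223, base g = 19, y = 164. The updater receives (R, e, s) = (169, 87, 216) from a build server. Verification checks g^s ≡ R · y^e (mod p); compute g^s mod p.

105

Squares mod 223: 19^1≡19, 19^2≡138, 19^4≡89, 19^8≡116, 19^16≡76, 19^32≡201, 19^64≡38, 19^128≡106
216 = 128 + 64 + 16 + 8, so 19^216 ≡ 106·38·76·116 ≡ 105 (mod 223)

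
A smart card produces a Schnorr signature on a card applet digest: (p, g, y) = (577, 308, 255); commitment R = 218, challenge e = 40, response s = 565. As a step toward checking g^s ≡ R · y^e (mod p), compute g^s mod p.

308^2 = 94864 ≡ 236
308^4 ≡ 236^2 = 55696 ≡ 304
308^8 ≡ 304^2 = 92416 ≡ 96
308^16 ≡ 96^2 = 9216 ≡ 561
308^32 ≡ 561^2 = 314721 ≡ 256
308^64 ≡ 256^2 = 65536 ≡ 335
308^128 ≡ 335^2 = 112225 ≡ 287
308^256 ≡ 287^2 = 82369 ≡ 435
308^512 ≡ 435^2 = 189225 ≡ 546
565 = 512 + 32 + 16 + 4 + 1, so 308^565 ≡ 546·256·561·304·308 ≡ 495 (mod 577)

495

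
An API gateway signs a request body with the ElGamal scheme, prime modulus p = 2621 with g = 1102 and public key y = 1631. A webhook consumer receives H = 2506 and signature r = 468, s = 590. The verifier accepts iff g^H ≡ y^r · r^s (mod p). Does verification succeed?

Left side g^H mod p:
Squares mod 2621: 1102^1≡1102, 1102^2≡881, 1102^4≡345, 1102^8≡1080, 1102^16≡55, 1102^32≡404, 1102^64≡714, 1102^128≡1322, 1102^256≡2098, 1102^512≡945, 1102^1024≡1885, 1102^2048≡1770
2506 = 2048 + 256 + 128 + 64 + 8 + 2, so 1102^2506 ≡ 1770·2098·1322·714·1080·881 ≡ 1710 (mod 2621)
Right side y^r · r^s mod p:
Squares mod 2621: 1631^1≡1631, 1631^2≡2467, 1631^4≡127, 1631^8≡403, 1631^16≡2528, 1631^32≡786, 1631^64≡1861, 1631^128≡980, 1631^256≡1114
468 = 256 + 128 + 64 + 16 + 4, so 1631^468 ≡ 1114·980·1861·2528·127 ≡ 1719 (mod 2621)
Squares mod 2621: 468^1≡468, 468^2≡1481, 468^4≡2205, 468^8≡70, 468^16≡2279, 468^32≡1640, 468^64≡454, 468^128≡1678, 468^256≡730, 468^512≡837
590 = 512 + 64 + 8 + 4 + 2, so 468^590 ≡ 837·454·70·2205·1481 ≡ 248 (mod 2621)
1719·248 = 426312 ≡ 1710 (mod 2621)
1710 ≡ 1710 (mod 2621), so the signature is genuine.

passes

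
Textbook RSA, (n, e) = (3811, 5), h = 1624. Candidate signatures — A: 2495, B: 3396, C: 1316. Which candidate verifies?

Candidate A: Squares mod 3811: 2495^1≡2495, 2495^2≡1662, 2495^4≡3080; 5 = 4 + 1, so 2495^5 ≡ 3080·2495 ≡ 1624 (mod 3811)
  → matches h = 1624
Candidate B: Squares mod 3811: 3396^1≡3396, 3396^2≡730, 3396^4≡3171; 5 = 4 + 1, so 3396^5 ≡ 3171·3396 ≡ 2641 (mod 3811)
Candidate C: Squares mod 3811: 1316^1≡1316, 1316^2≡1662, 1316^4≡3080; 5 = 4 + 1, so 1316^5 ≡ 3080·1316 ≡ 2187 (mod 3811)

A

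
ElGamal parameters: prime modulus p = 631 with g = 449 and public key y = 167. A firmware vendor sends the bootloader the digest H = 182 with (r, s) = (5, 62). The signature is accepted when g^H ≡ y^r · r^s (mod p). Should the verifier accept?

reject

Left side g^H mod p:
449^2 = 201601 ≡ 312
449^4 ≡ 312^2 = 97344 ≡ 170
449^8 ≡ 170^2 = 28900 ≡ 505
449^16 ≡ 505^2 = 255025 ≡ 101
449^32 ≡ 101^2 = 10201 ≡ 105
449^64 ≡ 105^2 = 11025 ≡ 298
449^128 ≡ 298^2 = 88804 ≡ 464
182 = 128 + 32 + 16 + 4 + 2, so 449^182 ≡ 464·105·101·170·312 ≡ 242 (mod 631)
Right side y^r · r^s mod p:
167^2 = 27889 ≡ 125
167^4 ≡ 125^2 = 15625 ≡ 481
5 = 4 + 1, so 167^5 ≡ 481·167 ≡ 190 (mod 631)
5^2 = 25
5^4 ≡ 25^2 = 625
5^8 ≡ 625^2 = 390625 ≡ 36
5^16 ≡ 36^2 = 1296 ≡ 34
5^32 ≡ 34^2 = 1156 ≡ 525
62 = 32 + 16 + 8 + 4 + 2, so 5^62 ≡ 525·34·36·625·25 ≡ 298 (mod 631)
190·298 = 56620 ≡ 461 (mod 631)
242 ≠ 461, so verification fails.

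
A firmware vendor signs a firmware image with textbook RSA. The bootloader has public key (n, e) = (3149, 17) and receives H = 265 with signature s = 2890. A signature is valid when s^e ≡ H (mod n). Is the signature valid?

valid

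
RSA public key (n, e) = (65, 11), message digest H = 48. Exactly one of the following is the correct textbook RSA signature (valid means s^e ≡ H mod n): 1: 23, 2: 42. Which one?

2

Candidate 1: 23^2 = 529 ≡ 9; 23^4 ≡ 9^2 = 81 ≡ 16; 23^8 ≡ 16^2 = 256 ≡ 61; 11 = 8 + 2 + 1, so 23^11 ≡ 61·9·23 ≡ 17 (mod 65)
Candidate 2: 42^2 = 1764 ≡ 9; 42^4 ≡ 9^2 = 81 ≡ 16; 42^8 ≡ 16^2 = 256 ≡ 61; 11 = 8 + 2 + 1, so 42^11 ≡ 61·9·42 ≡ 48 (mod 65)
  → matches H = 48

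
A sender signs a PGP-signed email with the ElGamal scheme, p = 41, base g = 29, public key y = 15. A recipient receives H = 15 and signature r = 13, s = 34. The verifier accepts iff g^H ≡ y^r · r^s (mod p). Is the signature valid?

invalid

Left side g^H mod p:
Squares mod 41: 29^1≡29, 29^2≡21, 29^4≡31, 29^8≡18
15 = 8 + 4 + 2 + 1, so 29^15 ≡ 18·31·21·29 ≡ 14 (mod 41)
Right side y^r · r^s mod p:
Squares mod 41: 15^1≡15, 15^2≡20, 15^4≡31, 15^8≡18
13 = 8 + 4 + 1, so 15^13 ≡ 18·31·15 ≡ 6 (mod 41)
Squares mod 41: 13^1≡13, 13^2≡5, 13^4≡25, 13^8≡10, 13^16≡18, 13^32≡37
34 = 32 + 2, so 13^34 ≡ 37·5 ≡ 21 (mod 41)
6·21 = 126 ≡ 3 (mod 41)
14 ≠ 3, so verification fails.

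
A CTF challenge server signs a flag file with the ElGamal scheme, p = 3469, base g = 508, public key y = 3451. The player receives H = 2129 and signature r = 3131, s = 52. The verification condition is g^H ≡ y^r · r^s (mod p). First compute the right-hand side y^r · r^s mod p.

3451^2 = 11909401 ≡ 324
3451^4 ≡ 324^2 = 104976 ≡ 906
3451^8 ≡ 906^2 = 820836 ≡ 2152
3451^16 ≡ 2152^2 = 4631104 ≡ 3458
3451^32 ≡ 3458^2 = 11957764 ≡ 121
3451^64 ≡ 121^2 = 14641 ≡ 765
3451^128 ≡ 765^2 = 585225 ≡ 2433
3451^256 ≡ 2433^2 = 5919489 ≡ 1375
3451^512 ≡ 1375^2 = 1890625 ≡ 20
3451^1024 ≡ 20^2 = 400
3451^2048 ≡ 400^2 = 160000 ≡ 426
3131 = 2048 + 1024 + 32 + 16 + 8 + 2 + 1, so 3451^3131 ≡ 426·400·121·3458·2152·324·3451 ≡ 1219 (mod 3469)
3131^2 = 9803161 ≡ 3236
3131^4 ≡ 3236^2 = 10471696 ≡ 2254
3131^8 ≡ 2254^2 = 5080516 ≡ 1900
3131^16 ≡ 1900^2 = 3610000 ≡ 2240
3131^32 ≡ 2240^2 = 5017600 ≡ 1426
52 = 32 + 16 + 4, so 3131^52 ≡ 1426·2240·2254 ≡ 1123 (mod 3469)
y^r · r^s ≡ 1219·1123 = 1368937 ≡ 2151 (mod 3469)

2151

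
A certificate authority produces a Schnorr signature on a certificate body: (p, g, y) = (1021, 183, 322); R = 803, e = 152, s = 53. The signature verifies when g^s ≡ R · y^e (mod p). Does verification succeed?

g^s mod p:
Squares mod 1021: 183^1≡183, 183^2≡817, 183^4≡776, 183^8≡807, 183^16≡872, 183^32≡760
53 = 32 + 16 + 4 + 1, so 183^53 ≡ 760·872·776·183 ≡ 952 (mod 1021)
R · y^e mod p:
Squares mod 1021: 322^1≡322, 322^2≡563, 322^4≡459, 322^8≡355, 322^16≡442, 322^32≡353, 322^64≡47, 322^128≡167
152 = 128 + 16 + 8, so 322^152 ≡ 167·442·355 ≡ 5 (mod 1021)
803·5 = 4015 ≡ 952 (mod 1021)
952 ≡ 952 (mod 1021); signature holds.

passes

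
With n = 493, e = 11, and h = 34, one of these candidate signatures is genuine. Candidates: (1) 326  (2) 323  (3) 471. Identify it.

2

Candidate 1: Squares mod 493: 326^1≡326, 326^2≡281, 326^4≡81, 326^8≡152; 11 = 8 + 2 + 1, so 326^11 ≡ 152·281·326 ≡ 313 (mod 493)
Candidate 2: Squares mod 493: 323^1≡323, 323^2≡306, 323^4≡459, 323^8≡170; 11 = 8 + 2 + 1, so 323^11 ≡ 170·306·323 ≡ 34 (mod 493)
  → matches h = 34
Candidate 3: Squares mod 493: 471^1≡471, 471^2≡484, 471^4≡81, 471^8≡152; 11 = 8 + 2 + 1, so 471^11 ≡ 152·484·471 ≡ 23 (mod 493)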